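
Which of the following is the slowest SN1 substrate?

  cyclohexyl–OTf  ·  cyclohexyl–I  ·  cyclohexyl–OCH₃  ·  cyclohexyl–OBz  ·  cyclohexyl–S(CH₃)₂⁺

cyclohexyl–OCH₃

With the same alkyl group throughout, only the leaving group differentiates the rates.
The more stable X⁻ (or X) is on its own — i.e. the weaker a base it is — the better a leaving group it makes.
cyclohexyl–OTf loses OTf⁻: pKₐ(CF₃SO₃H (triflic acid)) ≈ -14
cyclohexyl–I loses I⁻: pKₐ(HI) ≈ -10
cyclohexyl–S(CH₃)₂⁺ loses SR'₂: pKₐ(R'₂SH⁺) ≈ -7
cyclohexyl–OBz loses PhCOO⁻: pKₐ(C₆H₅COOH) ≈ 4.2
cyclohexyl–OCH₃ loses CH₃O⁻: pKₐ(CH₃OH) ≈ 15.5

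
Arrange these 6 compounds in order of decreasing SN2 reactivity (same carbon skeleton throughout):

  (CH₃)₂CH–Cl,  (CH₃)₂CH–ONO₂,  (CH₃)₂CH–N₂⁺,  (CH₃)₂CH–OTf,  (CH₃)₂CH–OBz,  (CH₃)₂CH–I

The skeletons are identical, so relative rate is governed entirely by leaving-group ability.
Rank by basicity of the departing species: weakest base leaves most easily.
(CH₃)₂CH–N₂⁺ loses N₂: no meaningful conjugate acid; N₂ departs as an exceptionally stable neutral molecule
(CH₃)₂CH–OTf loses OTf⁻: pKₐ(CF₃SO₃H (triflic acid)) ≈ -14
(CH₃)₂CH–I loses I⁻: pKₐ(HI) ≈ -10
(CH₃)₂CH–Cl loses Cl⁻: pKₐ(HCl) ≈ -7
(CH₃)₂CH–ONO₂ loses NO₃⁻: pKₐ(HNO₃) ≈ -1.3
(CH₃)₂CH–OBz loses PhCOO⁻: pKₐ(C₆H₅COOH) ≈ 4.2

(CH₃)₂CH–N₂⁺ > (CH₃)₂CH–OTf > (CH₃)₂CH–I > (CH₃)₂CH–Cl > (CH₃)₂CH–ONO₂ > (CH₃)₂CH–OBz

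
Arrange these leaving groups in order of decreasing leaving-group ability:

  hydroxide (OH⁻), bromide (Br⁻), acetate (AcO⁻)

bromide (Br⁻) > acetate (AcO⁻) > hydroxide (OH⁻)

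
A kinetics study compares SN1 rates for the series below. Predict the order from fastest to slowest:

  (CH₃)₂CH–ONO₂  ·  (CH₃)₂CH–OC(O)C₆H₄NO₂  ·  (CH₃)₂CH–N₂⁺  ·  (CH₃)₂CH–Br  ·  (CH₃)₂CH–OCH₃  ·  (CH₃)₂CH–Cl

The skeletons are identical, so relative rate is governed entirely by leaving-group ability.
Leaving-group ability tracks the stability of the departed species; conjugate-acid pKₐ is the usual yardstick (lower pKₐ → better LG).
(CH₃)₂CH–N₂⁺ loses N₂: no meaningful conjugate acid; N₂ departs as an exceptionally stable neutral molecule
(CH₃)₂CH–Br loses Br⁻: pKₐ(HBr) ≈ -9
(CH₃)₂CH–Cl loses Cl⁻: pKₐ(HCl) ≈ -7
(CH₃)₂CH–ONO₂ loses NO₃⁻: pKₐ(HNO₃) ≈ -1.3
(CH₃)₂CH–OC(O)C₆H₄NO₂ loses p-O₂N–C₆H₄–COO⁻: pKₐ(p-nitrobenzoic acid) ≈ 3.4
(CH₃)₂CH–OCH₃ loses CH₃O⁻: pKₐ(CH₃OH) ≈ 15.5

(CH₃)₂CH–N₂⁺ > (CH₃)₂CH–Br > (CH₃)₂CH–Cl > (CH₃)₂CH–ONO₂ > (CH₃)₂CH–OC(O)C₆H₄NO₂ > (CH₃)₂CH–OCH₃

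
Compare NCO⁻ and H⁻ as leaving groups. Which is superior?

NCO⁻ is the better leaving group.
pKₐ(HOCN) ≈ 3.5 versus pKₐ(H₂) ≈ 36: NCO⁻ is the much weaker base.
Resonance between N and O.

NCO⁻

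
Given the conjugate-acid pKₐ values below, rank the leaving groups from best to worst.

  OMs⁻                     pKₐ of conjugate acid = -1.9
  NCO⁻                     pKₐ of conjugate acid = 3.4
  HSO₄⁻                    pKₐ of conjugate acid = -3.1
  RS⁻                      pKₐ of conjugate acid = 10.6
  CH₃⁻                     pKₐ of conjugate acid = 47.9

Lower conjugate-acid pKₐ ⇒ weaker base ⇒ better leaving group.
Sorting by the given values: HSO₄⁻ (-3.1), OMs⁻ (-1.9), NCO⁻ (3.4), RS⁻ (10.6), CH₃⁻ (47.9).

HSO₄⁻ > OMs⁻ > NCO⁻ > RS⁻ > CH₃⁻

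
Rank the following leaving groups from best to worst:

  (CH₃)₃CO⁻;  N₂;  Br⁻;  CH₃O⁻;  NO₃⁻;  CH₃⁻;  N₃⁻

N₂ > Br⁻ > NO₃⁻ > N₃⁻ > CH₃O⁻ > (CH₃)₃CO⁻ > CH₃⁻

N₂: no meaningful conjugate acid; N₂ departs as an exceptionally stable neutral molecule
Br⁻: pKₐ(HBr) ≈ -9
NO₃⁻: pKₐ(HNO₃) ≈ -1.3
N₃⁻: pKₐ(HN₃) ≈ 4.7
CH₃O⁻: pKₐ(CH₃OH) ≈ 15.5
(CH₃)₃CO⁻: pKₐ(t-BuOH) ≈ 18
CH₃⁻: pKₐ(CH₄) ≈ 48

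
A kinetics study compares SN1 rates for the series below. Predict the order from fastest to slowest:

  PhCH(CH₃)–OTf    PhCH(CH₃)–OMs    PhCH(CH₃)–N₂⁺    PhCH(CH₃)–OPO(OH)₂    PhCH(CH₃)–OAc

Same R in every case — rank the leaving groups.
The more stable X⁻ (or X) is on its own — i.e. the weaker a base it is — the better a leaving group it makes.
PhCH(CH₃)–N₂⁺ loses N₂: no meaningful conjugate acid; N₂ departs as an exceptionally stable neutral molecule
PhCH(CH₃)–OTf loses OTf⁻: pKₐ(CF₃SO₃H (triflic acid)) ≈ -14
PhCH(CH₃)–OMs loses OMs⁻: pKₐ(CH₃SO₃H (MsOH)) ≈ -1.9
PhCH(CH₃)–OPO(OH)₂ loses H₂PO₄⁻: pKₐ(H₃PO₄) ≈ 2.1
PhCH(CH₃)–OAc loses AcO⁻: pKₐ(CH₃COOH) ≈ 4.8

PhCH(CH₃)–N₂⁺ > PhCH(CH₃)–OTf > PhCH(CH₃)–OMs > PhCH(CH₃)–OPO(OH)₂ > PhCH(CH₃)–OAc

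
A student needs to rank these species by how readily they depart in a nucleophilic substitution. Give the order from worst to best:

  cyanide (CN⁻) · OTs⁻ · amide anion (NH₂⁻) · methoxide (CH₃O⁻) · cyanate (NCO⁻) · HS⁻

OTs⁻: pKₐ(p-CH₃C₆H₄SO₃H (TsOH)) ≈ -2.8 — resonance-delocalised arenesulfonate
cyanate (NCO⁻): pKₐ(HOCN) ≈ 3.5 — resonance between N and O
HS⁻: pKₐ(H₂S) ≈ 7 — larger and more polarisable than the oxygen analogue
cyanide (CN⁻): pKₐ(HCN) ≈ 9.2
methoxide (CH₃O⁻): pKₐ(CH₃OH) ≈ 15.5 — strong base; alkoxides do not leave unassisted
amide anion (NH₂⁻): pKₐ(NH₃) ≈ 38 — extremely strong base; never a leaving group
Reversing gives the worst-to-best order requested.

amide anion (NH₂⁻) < methoxide (CH₃O⁻) < cyanide (CN⁻) < HS⁻ < cyanate (NCO⁻) < OTs⁻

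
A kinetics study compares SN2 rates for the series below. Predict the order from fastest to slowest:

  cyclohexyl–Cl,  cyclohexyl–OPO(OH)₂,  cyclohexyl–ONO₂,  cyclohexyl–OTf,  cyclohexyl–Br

The skeletons are identical, so relative rate is governed entirely by leaving-group ability.
Leaving-group ability tracks the stability of the departed species; conjugate-acid pKₐ is the usual yardstick (lower pKₐ → better LG).
cyclohexyl–OTf loses OTf⁻: pKₐ(CF₃SO₃H (triflic acid)) ≈ -14
cyclohexyl–Br loses Br⁻: pKₐ(HBr) ≈ -9
cyclohexyl–Cl loses Cl⁻: pKₐ(HCl) ≈ -7
cyclohexyl–ONO₂ loses NO₃⁻: pKₐ(HNO₃) ≈ -1.3
cyclohexyl–OPO(OH)₂ loses H₂PO₄⁻: pKₐ(H₃PO₄) ≈ 2.1

cyclohexyl–OTf > cyclohexyl–Br > cyclohexyl–Cl > cyclohexyl–ONO₂ > cyclohexyl–OPO(OH)₂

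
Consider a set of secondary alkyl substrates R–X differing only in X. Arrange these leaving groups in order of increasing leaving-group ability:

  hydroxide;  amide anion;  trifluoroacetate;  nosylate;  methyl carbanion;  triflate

triflate: pKₐ(CF₃SO₃H (triflic acid)) ≈ -14
nosylate: pKₐ(p-O₂NC₆H₄SO₃H) ≈ -3.5
trifluoroacetate: pKₐ(CF₃COOH) ≈ 0.2
hydroxide: pKₐ(H₂O) ≈ 15.7
amide anion: pKₐ(NH₃) ≈ 38
methyl carbanion: pKₐ(CH₄) ≈ 48
The question asks for worst first, so the sequence is read in increasing leaving-group ability.

methyl carbanion < amide anion < hydroxide < trifluoroacetate < nosylate < triflate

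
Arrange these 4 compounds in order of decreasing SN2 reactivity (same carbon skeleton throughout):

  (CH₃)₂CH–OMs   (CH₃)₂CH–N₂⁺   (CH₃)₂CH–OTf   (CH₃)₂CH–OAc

Same R in every case — rank the leaving groups.
The more stable X⁻ (or X) is on its own — i.e. the weaker a base it is — the better a leaving group it makes.
(CH₃)₂CH–N₂⁺ loses N₂: no meaningful conjugate acid; N₂ departs as an exceptionally stable neutral molecule
(CH₃)₂CH–OTf loses OTf⁻: pKₐ(CF₃SO₃H (triflic acid)) ≈ -14
(CH₃)₂CH–OMs loses OMs⁻: pKₐ(CH₃SO₃H (MsOH)) ≈ -1.9
(CH₃)₂CH–OAc loses AcO⁻: pKₐ(CH₃COOH) ≈ 4.8

(CH₃)₂CH–N₂⁺ > (CH₃)₂CH–OTf > (CH₃)₂CH–OMs > (CH₃)₂CH–OAc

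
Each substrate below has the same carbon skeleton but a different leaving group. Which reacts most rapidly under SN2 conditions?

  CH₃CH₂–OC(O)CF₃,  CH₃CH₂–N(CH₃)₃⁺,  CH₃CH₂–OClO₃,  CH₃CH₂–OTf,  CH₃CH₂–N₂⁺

Identical carbon frameworks mean the comparison reduces to leaving-group quality.
The more stable X⁻ (or X) is on its own — i.e. the weaker a base it is — the better a leaving group it makes.
CH₃CH₂–N₂⁺ loses N₂: no meaningful conjugate acid; N₂ departs as an exceptionally stable neutral molecule
CH₃CH₂–OTf loses OTf⁻: pKₐ(CF₃SO₃H (triflic acid)) ≈ -14
CH₃CH₂–OClO₃ loses ClO₄⁻: pKₐ(HClO₄) ≈ -10
CH₃CH₂–OC(O)CF₃ loses CF₃COO⁻: pKₐ(CF₃COOH) ≈ 0.2
CH₃CH₂–N(CH₃)₃⁺ loses NR'₃: pKₐ(R'₃NH⁺) ≈ 10.7

CH₃CH₂–N₂⁺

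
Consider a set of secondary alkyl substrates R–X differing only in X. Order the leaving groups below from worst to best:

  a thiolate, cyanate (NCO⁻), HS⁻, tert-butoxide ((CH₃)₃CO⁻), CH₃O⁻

tert-butoxide ((CH₃)₃CO⁻) < CH₃O⁻ < a thiolate < HS⁻ < cyanate (NCO⁻)

Rank by basicity of the departing species: weakest base leaves most easily.
cyanate (NCO⁻): pKₐ(HOCN) ≈ 3.5 — resonance between N and O
HS⁻: pKₐ(H₂S) ≈ 7 — larger and more polarisable than the oxygen analogue
a thiolate: pKₐ(RSH (a thiol)) ≈ 10.5
CH₃O⁻: pKₐ(CH₃OH) ≈ 15.5 — strong base; alkoxides do not leave unassisted
tert-butoxide ((CH₃)₃CO⁻): pKₐ(t-BuOH) ≈ 18
The question asks for worst first, so the sequence is read in increasing leaving-group ability.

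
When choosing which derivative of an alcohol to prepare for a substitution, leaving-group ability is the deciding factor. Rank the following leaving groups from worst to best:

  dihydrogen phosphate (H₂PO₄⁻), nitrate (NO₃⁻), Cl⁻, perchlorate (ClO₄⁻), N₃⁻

The more stable X⁻ (or X) is on its own — i.e. the weaker a base it is — the better a leaving group it makes.
perchlorate (ClO₄⁻): pKₐ(HClO₄) ≈ -10
Cl⁻: pKₐ(HCl) ≈ -7
nitrate (NO₃⁻): pKₐ(HNO₃) ≈ -1.3
dihydrogen phosphate (H₂PO₄⁻): pKₐ(H₃PO₄) ≈ 2.1
N₃⁻: pKₐ(HN₃) ≈ 4.7
The question asks for worst first, so the sequence is read in increasing leaving-group ability.

N₃⁻ < dihydrogen phosphate (H₂PO₄⁻) < nitrate (NO₃⁻) < Cl⁻ < perchlorate (ClO₄⁻)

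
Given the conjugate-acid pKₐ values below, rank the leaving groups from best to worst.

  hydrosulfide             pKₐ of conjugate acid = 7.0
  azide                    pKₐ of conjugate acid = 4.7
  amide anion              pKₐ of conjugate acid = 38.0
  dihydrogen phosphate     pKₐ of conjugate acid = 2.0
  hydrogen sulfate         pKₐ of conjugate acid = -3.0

Lower conjugate-acid pKₐ ⇒ weaker base ⇒ better leaving group.
Sorting by the given values: hydrogen sulfate (-3.0), dihydrogen phosphate (2.0), azide (4.7), hydrosulfide (7.0), amide anion (38.0).

hydrogen sulfate > dihydrogen phosphate > azide > hydrosulfide > amide anion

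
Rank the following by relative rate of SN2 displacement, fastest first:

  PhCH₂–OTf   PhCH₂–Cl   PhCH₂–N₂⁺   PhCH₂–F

PhCH₂–N₂⁺ > PhCH₂–OTf > PhCH₂–Cl > PhCH₂–F

Same R in every case — rank the leaving groups.
The more stable X⁻ (or X) is on its own — i.e. the weaker a base it is — the better a leaving group it makes.
PhCH₂–N₂⁺ loses N₂: no meaningful conjugate acid; N₂ departs as an exceptionally stable neutral molecule
PhCH₂–OTf loses OTf⁻: pKₐ(CF₃SO₃H (triflic acid)) ≈ -14
PhCH₂–Cl loses Cl⁻: pKₐ(HCl) ≈ -7
PhCH₂–F loses F⁻: pKₐ(HF) ≈ 3.2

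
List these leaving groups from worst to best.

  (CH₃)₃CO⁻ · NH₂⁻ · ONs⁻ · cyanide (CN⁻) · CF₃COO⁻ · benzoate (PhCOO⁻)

The more stable X⁻ (or X) is on its own — i.e. the weaker a base it is — the better a leaving group it makes.
ONs⁻: pKₐ(p-O₂NC₆H₄SO₃H) ≈ -3.5 — p-nitro group further stabilises the sulfonate
CF₃COO⁻: pKₐ(CF₃COOH) ≈ 0.2 — strongly electron-withdrawing CF₃ stabilises the carboxylate
benzoate (PhCOO⁻): pKₐ(C₆H₅COOH) ≈ 4.2 — aryl carboxylate
cyanide (CN⁻): pKₐ(HCN) ≈ 9.2 — sp carbon stabilises the charge somewhat, but still a poor LG
(CH₃)₃CO⁻: pKₐ(t-BuOH) ≈ 18 — bulky, strongly basic alkoxide
NH₂⁻: pKₐ(NH₃) ≈ 38
Listed from poorest to best leaving group as asked.

NH₂⁻ < (CH₃)₃CO⁻ < cyanide (CN⁻) < benzoate (PhCOO⁻) < CF₃COO⁻ < ONs⁻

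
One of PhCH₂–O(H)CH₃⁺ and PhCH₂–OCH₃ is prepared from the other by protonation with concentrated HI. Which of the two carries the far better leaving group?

PhCH₂–O(H)CH₃⁺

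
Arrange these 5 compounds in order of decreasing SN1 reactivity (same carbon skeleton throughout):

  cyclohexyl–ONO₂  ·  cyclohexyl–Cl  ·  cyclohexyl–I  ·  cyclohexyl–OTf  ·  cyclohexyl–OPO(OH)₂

cyclohexyl–OTf > cyclohexyl–I > cyclohexyl–Cl > cyclohexyl–ONO₂ > cyclohexyl–OPO(OH)₂

Identical carbon frameworks mean the comparison reduces to leaving-group quality.
A good leaving group is a weak base: the lower the pKₐ of its conjugate acid, the more readily it departs.
cyclohexyl–OTf loses OTf⁻: pKₐ(CF₃SO₃H (triflic acid)) ≈ -14
cyclohexyl–I loses I⁻: pKₐ(HI) ≈ -10
cyclohexyl–Cl loses Cl⁻: pKₐ(HCl) ≈ -7
cyclohexyl–ONO₂ loses NO₃⁻: pKₐ(HNO₃) ≈ -1.3
cyclohexyl–OPO(OH)₂ loses H₂PO₄⁻: pKₐ(H₃PO₄) ≈ 2.1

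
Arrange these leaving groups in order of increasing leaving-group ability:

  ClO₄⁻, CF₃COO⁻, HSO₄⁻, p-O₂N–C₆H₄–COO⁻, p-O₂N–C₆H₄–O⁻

A good leaving group is a weak base: the lower the pKₐ of its conjugate acid, the more readily it departs.
ClO₄⁻: pKₐ(HClO₄) ≈ -10
HSO₄⁻: pKₐ(H₂SO₄) ≈ -3
CF₃COO⁻: pKₐ(CF₃COOH) ≈ 0.2
p-O₂N–C₆H₄–COO⁻: pKₐ(p-nitrobenzoic acid) ≈ 3.4
p-O₂N–C₆H₄–O⁻: pKₐ(p-nitrophenol) ≈ 7.2
The question asks for worst first, so the sequence is read in increasing leaving-group ability.

p-O₂N–C₆H₄–O⁻ < p-O₂N–C₆H₄–COO⁻ < CF₃COO⁻ < HSO₄⁻ < ClO₄⁻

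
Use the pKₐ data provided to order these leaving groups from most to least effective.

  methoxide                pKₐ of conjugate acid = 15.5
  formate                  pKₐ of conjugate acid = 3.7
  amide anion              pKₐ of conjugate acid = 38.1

formate > methoxide > amide anion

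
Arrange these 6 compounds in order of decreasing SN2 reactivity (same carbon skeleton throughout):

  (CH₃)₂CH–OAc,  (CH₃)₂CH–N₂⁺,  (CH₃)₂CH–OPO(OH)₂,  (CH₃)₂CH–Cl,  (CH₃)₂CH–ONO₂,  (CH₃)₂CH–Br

Same R in every case — rank the leaving groups.
A good leaving group is a weak base: the lower the pKₐ of its conjugate acid, the more readily it departs.
(CH₃)₂CH–N₂⁺ loses N₂: no meaningful conjugate acid; N₂ departs as an exceptionally stable neutral molecule
(CH₃)₂CH–Br loses Br⁻: pKₐ(HBr) ≈ -9
(CH₃)₂CH–Cl loses Cl⁻: pKₐ(HCl) ≈ -7
(CH₃)₂CH–ONO₂ loses NO₃⁻: pKₐ(HNO₃) ≈ -1.3
(CH₃)₂CH–OPO(OH)₂ loses H₂PO₄⁻: pKₐ(H₃PO₄) ≈ 2.1
(CH₃)₂CH–OAc loses AcO⁻: pKₐ(CH₃COOH) ≈ 4.8

(CH₃)₂CH–N₂⁺ > (CH₃)₂CH–Br > (CH₃)₂CH–Cl > (CH₃)₂CH–ONO₂ > (CH₃)₂CH–OPO(OH)₂ > (CH₃)₂CH–OAc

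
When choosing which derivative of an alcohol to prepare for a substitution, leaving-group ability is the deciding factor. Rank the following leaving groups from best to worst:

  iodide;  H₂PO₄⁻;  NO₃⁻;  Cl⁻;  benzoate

The more stable X⁻ (or X) is on its own — i.e. the weaker a base it is — the better a leaving group it makes.
iodide: pKₐ(HI) ≈ -10 — large, highly polarisable; very weak base
Cl⁻: pKₐ(HCl) ≈ -7 — moderately weak base
NO₃⁻: pKₐ(HNO₃) ≈ -1.3 — resonance-delocalised over three oxygens
H₂PO₄⁻: pKₐ(H₃PO₄) ≈ 2.1 — moderate base; biological leaving group after further activation
benzoate: pKₐ(C₆H₅COOH) ≈ 4.2 — aryl carboxylate

iodide > Cl⁻ > NO₃⁻ > H₂PO₄⁻ > benzoate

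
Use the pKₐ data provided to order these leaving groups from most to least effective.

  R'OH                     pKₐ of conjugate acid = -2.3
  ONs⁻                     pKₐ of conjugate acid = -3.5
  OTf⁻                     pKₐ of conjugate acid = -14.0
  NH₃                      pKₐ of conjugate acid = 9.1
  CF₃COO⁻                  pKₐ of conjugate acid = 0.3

OTf⁻ > ONs⁻ > R'OH > CF₃COO⁻ > NH₃

Lower conjugate-acid pKₐ ⇒ weaker base ⇒ better leaving group.
Sorting by the given values: OTf⁻ (-14.0), ONs⁻ (-3.5), R'OH (-2.3), CF₃COO⁻ (0.3), NH₃ (9.1).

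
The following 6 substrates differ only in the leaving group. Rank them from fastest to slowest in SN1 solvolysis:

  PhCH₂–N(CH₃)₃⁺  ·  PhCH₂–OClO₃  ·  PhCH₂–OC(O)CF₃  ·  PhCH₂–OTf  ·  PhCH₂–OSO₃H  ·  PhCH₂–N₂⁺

Identical carbon frameworks mean the comparison reduces to leaving-group quality.
A good leaving group is a weak base: the lower the pKₐ of its conjugate acid, the more readily it departs.
PhCH₂–N₂⁺ loses N₂: no meaningful conjugate acid; N₂ departs as an exceptionally stable neutral molecule
PhCH₂–OTf loses OTf⁻: pKₐ(CF₃SO₃H (triflic acid)) ≈ -14
PhCH₂–OClO₃ loses ClO₄⁻: pKₐ(HClO₄) ≈ -10
PhCH₂–OSO₃H loses HSO₄⁻: pKₐ(H₂SO₄) ≈ -3
PhCH₂–OC(O)CF₃ loses CF₃COO⁻: pKₐ(CF₃COOH) ≈ 0.2
PhCH₂–N(CH₃)₃⁺ loses NR'₃: pKₐ(R'₃NH⁺) ≈ 10.7

PhCH₂–N₂⁺ > PhCH₂–OTf > PhCH₂–OClO₃ > PhCH₂–OSO₃H > PhCH₂–OC(O)CF₃ > PhCH₂–N(CH₃)₃⁺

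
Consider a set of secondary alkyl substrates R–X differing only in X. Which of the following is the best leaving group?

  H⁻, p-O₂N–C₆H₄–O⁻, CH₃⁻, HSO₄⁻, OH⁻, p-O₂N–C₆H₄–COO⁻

HSO₄⁻

HSO₄⁻: pKₐ(H₂SO₄) ≈ -3
p-O₂N–C₆H₄–COO⁻: pKₐ(p-nitrobenzoic acid) ≈ 3.4
p-O₂N–C₆H₄–O⁻: pKₐ(p-nitrophenol) ≈ 7.2
OH⁻: pKₐ(H₂O) ≈ 15.7
H⁻: pKₐ(H₂) ≈ 36
CH₃⁻: pKₐ(CH₄) ≈ 48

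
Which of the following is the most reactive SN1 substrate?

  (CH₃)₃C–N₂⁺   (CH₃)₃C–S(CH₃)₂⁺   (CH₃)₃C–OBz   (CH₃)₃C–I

Same R in every case — rank the leaving groups.
The more stable X⁻ (or X) is on its own — i.e. the weaker a base it is — the better a leaving group it makes.
(CH₃)₃C–N₂⁺ loses N₂: no meaningful conjugate acid; N₂ departs as an exceptionally stable neutral molecule
(CH₃)₃C–I loses I⁻: pKₐ(HI) ≈ -10
(CH₃)₃C–S(CH₃)₂⁺ loses SR'₂: pKₐ(R'₂SH⁺) ≈ -7
(CH₃)₃C–OBz loses PhCOO⁻: pKₐ(C₆H₅COOH) ≈ 4.2

(CH₃)₃C–N₂⁺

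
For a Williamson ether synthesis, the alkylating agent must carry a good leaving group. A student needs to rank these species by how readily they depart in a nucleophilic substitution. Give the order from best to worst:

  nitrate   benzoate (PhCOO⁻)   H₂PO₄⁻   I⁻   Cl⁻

I⁻ > Cl⁻ > nitrate > H₂PO₄⁻ > benzoate (PhCOO⁻)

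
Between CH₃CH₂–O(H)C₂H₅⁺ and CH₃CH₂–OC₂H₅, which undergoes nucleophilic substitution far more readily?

CH₃CH₂–O(H)C₂H₅⁺

From CH₃CH₂–OC₂H₅ the departing group would be CH₃CH₂O⁻ (pKₐ(CH₃CH₂OH) ≈ 16). Strong base; alkoxides do not leave unassisted.
From CH₃CH₂–O(H)C₂H₅⁺ the leaving group is R'OH (pKₐ(R'OH₂⁺) ≈ -2.4). Neutral; leaves from a protonated ether (an oxonium ion, R–O(H)R'⁺).
(In practice CH₃CH₂–O(H)C₂H₅⁺ is made from CH₃CH₂–OC₂H₅ by protonation with concentrated HBr, allowing neutral ethanol, rather than ethoxide, to depart.)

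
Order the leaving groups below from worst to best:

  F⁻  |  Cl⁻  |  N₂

F⁻ < Cl⁻ < N₂

N₂: no meaningful conjugate acid; N₂ departs as an exceptionally stable neutral molecule
Cl⁻: pKₐ(HCl) ≈ -7 — moderately weak base
F⁻: pKₐ(HF) ≈ 3.2 — small and strongly basic; the poor halide leaving group
Reversing gives the worst-to-best order requested.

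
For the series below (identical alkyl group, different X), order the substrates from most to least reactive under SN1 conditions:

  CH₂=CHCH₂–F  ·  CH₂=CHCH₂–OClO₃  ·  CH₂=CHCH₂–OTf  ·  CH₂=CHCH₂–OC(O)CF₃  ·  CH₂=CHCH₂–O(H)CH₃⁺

CH₂=CHCH₂–OTf > CH₂=CHCH₂–OClO₃ > CH₂=CHCH₂–O(H)CH₃⁺ > CH₂=CHCH₂–OC(O)CF₃ > CH₂=CHCH₂–F

The skeletons are identical, so relative rate is governed entirely by leaving-group ability.
The more stable X⁻ (or X) is on its own — i.e. the weaker a base it is — the better a leaving group it makes.
CH₂=CHCH₂–OTf loses OTf⁻: pKₐ(CF₃SO₃H (triflic acid)) ≈ -14
CH₂=CHCH₂–OClO₃ loses ClO₄⁻: pKₐ(HClO₄) ≈ -10
CH₂=CHCH₂–O(H)CH₃⁺ loses R'OH: pKₐ(R'OH₂⁺) ≈ -2.4
CH₂=CHCH₂–OC(O)CF₃ loses CF₃COO⁻: pKₐ(CF₃COOH) ≈ 0.2
CH₂=CHCH₂–F loses F⁻: pKₐ(HF) ≈ 3.2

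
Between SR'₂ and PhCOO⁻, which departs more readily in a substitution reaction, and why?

SR'₂ is the better leaving group.
pKₐ(R'₂SH⁺) ≈ -7 versus pKₐ(C₆H₅COOH) ≈ 4.2: SR'₂ is the much weaker base.
Neutral; leaves from a sulfonium salt (R–SR'₂⁺).

SR'₂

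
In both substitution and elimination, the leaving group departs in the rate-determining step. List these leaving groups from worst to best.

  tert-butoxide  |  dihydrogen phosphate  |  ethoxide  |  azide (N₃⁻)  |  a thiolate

tert-butoxide < ethoxide < a thiolate < azide (N₃⁻) < dihydrogen phosphate

dihydrogen phosphate: pKₐ(H₃PO₄) ≈ 2.1
azide (N₃⁻): pKₐ(HN₃) ≈ 4.7
a thiolate: pKₐ(RSH (a thiol)) ≈ 10.5
ethoxide: pKₐ(CH₃CH₂OH) ≈ 16
tert-butoxide: pKₐ(t-BuOH) ≈ 18
Reversing gives the worst-to-best order requested.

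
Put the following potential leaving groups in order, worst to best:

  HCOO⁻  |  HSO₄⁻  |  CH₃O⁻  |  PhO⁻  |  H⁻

H⁻ < CH₃O⁻ < PhO⁻ < HCOO⁻ < HSO₄⁻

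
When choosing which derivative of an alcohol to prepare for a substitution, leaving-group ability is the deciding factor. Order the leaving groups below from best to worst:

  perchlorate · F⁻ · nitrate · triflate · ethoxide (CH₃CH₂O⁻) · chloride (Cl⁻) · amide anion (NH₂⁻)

triflate > perchlorate > chloride (Cl⁻) > nitrate > F⁻ > ethoxide (CH₃CH₂O⁻) > amide anion (NH₂⁻)

Rank by basicity of the departing species: weakest base leaves most easily.
triflate: pKₐ(CF₃SO₃H (triflic acid)) ≈ -14
perchlorate: pKₐ(HClO₄) ≈ -10
chloride (Cl⁻): pKₐ(HCl) ≈ -7
nitrate: pKₐ(HNO₃) ≈ -1.3
F⁻: pKₐ(HF) ≈ 3.2
ethoxide (CH₃CH₂O⁻): pKₐ(CH₃CH₂OH) ≈ 16
amide anion (NH₂⁻): pKₐ(NH₃) ≈ 38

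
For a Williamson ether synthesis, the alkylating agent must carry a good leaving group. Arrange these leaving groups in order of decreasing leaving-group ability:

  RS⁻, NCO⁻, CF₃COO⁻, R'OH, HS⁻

The more stable X⁻ (or X) is on its own — i.e. the weaker a base it is — the better a leaving group it makes.
R'OH: pKₐ(R'OH₂⁺) ≈ -2.4
CF₃COO⁻: pKₐ(CF₃COOH) ≈ 0.2 — strongly electron-withdrawing CF₃ stabilises the carboxylate
NCO⁻: pKₐ(HOCN) ≈ 3.5 — resonance between N and O
HS⁻: pKₐ(H₂S) ≈ 7 — larger and more polarisable than the oxygen analogue
RS⁻: pKₐ(RSH (a thiol)) ≈ 10.5

R'OH > CF₃COO⁻ > NCO⁻ > HS⁻ > RS⁻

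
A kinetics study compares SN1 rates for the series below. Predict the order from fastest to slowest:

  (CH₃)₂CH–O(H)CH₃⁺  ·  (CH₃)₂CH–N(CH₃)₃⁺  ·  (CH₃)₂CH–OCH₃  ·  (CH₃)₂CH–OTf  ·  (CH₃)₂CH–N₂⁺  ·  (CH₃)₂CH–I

With the same alkyl group throughout, only the leaving group differentiates the rates.
Leaving-group ability tracks the stability of the departed species; conjugate-acid pKₐ is the usual yardstick (lower pKₐ → better LG).
(CH₃)₂CH–N₂⁺ loses N₂: no meaningful conjugate acid; N₂ departs as an exceptionally stable neutral molecule
(CH₃)₂CH–OTf loses OTf⁻: pKₐ(CF₃SO₃H (triflic acid)) ≈ -14
(CH₃)₂CH–I loses I⁻: pKₐ(HI) ≈ -10
(CH₃)₂CH–O(H)CH₃⁺ loses R'OH: pKₐ(R'OH₂⁺) ≈ -2.4
(CH₃)₂CH–N(CH₃)₃⁺ loses NR'₃: pKₐ(R'₃NH⁺) ≈ 10.7
(CH₃)₂CH–OCH₃ loses CH₃O⁻: pKₐ(CH₃OH) ≈ 15.5

(CH₃)₂CH–N₂⁺ > (CH₃)₂CH–OTf > (CH₃)₂CH–I > (CH₃)₂CH–O(H)CH₃⁺ > (CH₃)₂CH–N(CH₃)₃⁺ > (CH₃)₂CH–OCH₃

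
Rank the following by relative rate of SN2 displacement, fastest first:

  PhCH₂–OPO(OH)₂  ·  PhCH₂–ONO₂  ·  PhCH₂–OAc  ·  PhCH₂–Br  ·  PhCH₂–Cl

PhCH₂–Br > PhCH₂–Cl > PhCH₂–ONO₂ > PhCH₂–OPO(OH)₂ > PhCH₂–OAc

The skeletons are identical, so relative rate is governed entirely by leaving-group ability.
The more stable X⁻ (or X) is on its own — i.e. the weaker a base it is — the better a leaving group it makes.
PhCH₂–Br loses Br⁻: pKₐ(HBr) ≈ -9
PhCH₂–Cl loses Cl⁻: pKₐ(HCl) ≈ -7
PhCH₂–ONO₂ loses NO₃⁻: pKₐ(HNO₃) ≈ -1.3
PhCH₂–OPO(OH)₂ loses H₂PO₄⁻: pKₐ(H₃PO₄) ≈ 2.1
PhCH₂–OAc loses AcO⁻: pKₐ(CH₃COOH) ≈ 4.8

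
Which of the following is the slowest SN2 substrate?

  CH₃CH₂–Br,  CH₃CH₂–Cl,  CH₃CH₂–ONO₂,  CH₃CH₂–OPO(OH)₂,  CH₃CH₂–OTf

CH₃CH₂–OPO(OH)₂

The skeletons are identical, so relative rate is governed entirely by leaving-group ability.
A good leaving group is a weak base: the lower the pKₐ of its conjugate acid, the more readily it departs.
CH₃CH₂–OTf loses OTf⁻: pKₐ(CF₃SO₃H (triflic acid)) ≈ -14
CH₃CH₂–Br loses Br⁻: pKₐ(HBr) ≈ -9
CH₃CH₂–Cl loses Cl⁻: pKₐ(HCl) ≈ -7
CH₃CH₂–ONO₂ loses NO₃⁻: pKₐ(HNO₃) ≈ -1.3
CH₃CH₂–OPO(OH)₂ loses H₂PO₄⁻: pKₐ(H₃PO₄) ≈ 2.1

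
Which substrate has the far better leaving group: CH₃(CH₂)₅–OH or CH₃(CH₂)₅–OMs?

From CH₃(CH₂)₅–OH the departing group would be OH⁻ (pKₐ(H₂O) ≈ 15.7). Strong base; essentially never leaves without prior activation.
From CH₃(CH₂)₅–OMs the leaving group is OMs⁻ (pKₐ(CH₃SO₃H (MsOH)) ≈ -1.9). Resonance-delocalised alkanesulfonate.
(In practice CH₃(CH₂)₅–OMs is made from CH₃(CH₂)₅–OH by treatment with MsCl / Et₃N, converting the hydroxyl into a mesylate.)

CH₃(CH₂)₅–OMs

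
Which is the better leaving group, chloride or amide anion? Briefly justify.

chloride

chloride is the better leaving group.
pKₐ(HCl) ≈ -7 versus pKₐ(NH₃) ≈ 38: chloride is the much weaker base.
Moderately weak base.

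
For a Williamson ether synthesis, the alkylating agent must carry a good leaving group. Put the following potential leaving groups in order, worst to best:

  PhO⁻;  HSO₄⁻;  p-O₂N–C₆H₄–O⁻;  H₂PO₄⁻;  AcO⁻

HSO₄⁻: pKₐ(H₂SO₄) ≈ -3
H₂PO₄⁻: pKₐ(H₃PO₄) ≈ 2.1 — moderate base; biological leaving group after further activation
AcO⁻: pKₐ(CH₃COOH) ≈ 4.8
p-O₂N–C₆H₄–O⁻: pKₐ(p-nitrophenol) ≈ 7.2 — nitro group delocalises the charge; the classic chromogenic LG
PhO⁻: pKₐ(C₆H₅OH (phenol)) ≈ 10 — resonance into the ring helps, but still a poor LG
Listed from poorest to best leaving group as asked.

PhO⁻ < p-O₂N–C₆H₄–O⁻ < AcO⁻ < H₂PO₄⁻ < HSO₄⁻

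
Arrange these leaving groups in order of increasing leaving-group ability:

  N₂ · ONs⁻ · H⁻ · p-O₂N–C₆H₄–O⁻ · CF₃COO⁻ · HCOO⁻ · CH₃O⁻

Rank by basicity of the departing species: weakest base leaves most easily.
N₂: no meaningful conjugate acid; N₂ departs as an exceptionally stable neutral molecule
ONs⁻: pKₐ(p-O₂NC₆H₄SO₃H) ≈ -3.5
CF₃COO⁻: pKₐ(CF₃COOH) ≈ 0.2
HCOO⁻: pKₐ(HCOOH) ≈ 3.8
p-O₂N–C₆H₄–O⁻: pKₐ(p-nitrophenol) ≈ 7.2
CH₃O⁻: pKₐ(CH₃OH) ≈ 15.5
H⁻: pKₐ(H₂) ≈ 36
Listed from poorest to best leaving group as asked.

H⁻ < CH₃O⁻ < p-O₂N–C₆H₄–O⁻ < HCOO⁻ < CF₃COO⁻ < ONs⁻ < N₂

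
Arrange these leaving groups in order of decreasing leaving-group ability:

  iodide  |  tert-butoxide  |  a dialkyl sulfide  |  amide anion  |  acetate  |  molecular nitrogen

molecular nitrogen > iodide > a dialkyl sulfide > acetate > tert-butoxide > amide anion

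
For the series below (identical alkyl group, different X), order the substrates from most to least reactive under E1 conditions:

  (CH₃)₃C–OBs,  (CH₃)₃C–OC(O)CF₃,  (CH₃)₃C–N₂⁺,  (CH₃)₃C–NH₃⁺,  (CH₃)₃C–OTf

(CH₃)₃C–N₂⁺ > (CH₃)₃C–OTf > (CH₃)₃C–OBs > (CH₃)₃C–OC(O)CF₃ > (CH₃)₃C–NH₃⁺

With the same alkyl group throughout, only the leaving group differentiates the rates.
Rank by basicity of the departing species: weakest base leaves most easily.
(CH₃)₃C–N₂⁺ loses N₂: no meaningful conjugate acid; N₂ departs as an exceptionally stable neutral molecule
(CH₃)₃C–OTf loses OTf⁻: pKₐ(CF₃SO₃H (triflic acid)) ≈ -14
(CH₃)₃C–OBs loses OBs⁻: pKₐ(p-BrC₆H₄SO₃H) ≈ -2.8
(CH₃)₃C–OC(O)CF₃ loses CF₃COO⁻: pKₐ(CF₃COOH) ≈ 0.2
(CH₃)₃C–NH₃⁺ loses NH₃: pKₐ(NH₄⁺) ≈ 9.2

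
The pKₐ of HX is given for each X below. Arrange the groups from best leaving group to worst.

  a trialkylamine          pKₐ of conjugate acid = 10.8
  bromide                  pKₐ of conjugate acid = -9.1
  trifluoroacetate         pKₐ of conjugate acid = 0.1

Lower conjugate-acid pKₐ ⇒ weaker base ⇒ better leaving group.
Sorting by the given values: bromide (-9.1), trifluoroacetate (0.1), a trialkylamine (10.8).

bromide > trifluoroacetate > a trialkylamine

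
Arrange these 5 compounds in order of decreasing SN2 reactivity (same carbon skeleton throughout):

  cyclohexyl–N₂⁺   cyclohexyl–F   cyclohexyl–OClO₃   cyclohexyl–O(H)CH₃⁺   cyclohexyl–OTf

Identical carbon frameworks mean the comparison reduces to leaving-group quality.
Leaving-group ability tracks the stability of the departed species; conjugate-acid pKₐ is the usual yardstick (lower pKₐ → better LG).
cyclohexyl–N₂⁺ loses N₂: no meaningful conjugate acid; N₂ departs as an exceptionally stable neutral molecule
cyclohexyl–OTf loses OTf⁻: pKₐ(CF₃SO₃H (triflic acid)) ≈ -14
cyclohexyl–OClO₃ loses ClO₄⁻: pKₐ(HClO₄) ≈ -10
cyclohexyl–O(H)CH₃⁺ loses R'OH: pKₐ(R'OH₂⁺) ≈ -2.4
cyclohexyl–F loses F⁻: pKₐ(HF) ≈ 3.2

cyclohexyl–N₂⁺ > cyclohexyl–OTf > cyclohexyl–OClO₃ > cyclohexyl–O(H)CH₃⁺ > cyclohexyl–F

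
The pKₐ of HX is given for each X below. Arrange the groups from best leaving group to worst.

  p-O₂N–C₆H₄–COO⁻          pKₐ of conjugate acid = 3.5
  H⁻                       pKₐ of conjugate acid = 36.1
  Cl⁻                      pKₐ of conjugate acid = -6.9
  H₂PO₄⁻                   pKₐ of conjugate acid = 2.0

Lower conjugate-acid pKₐ ⇒ weaker base ⇒ better leaving group.
Sorting by the given values: Cl⁻ (-6.9), H₂PO₄⁻ (2.0), p-O₂N–C₆H₄–COO⁻ (3.5), H⁻ (36.1).

Cl⁻ > H₂PO₄⁻ > p-O₂N–C₆H₄–COO⁻ > H⁻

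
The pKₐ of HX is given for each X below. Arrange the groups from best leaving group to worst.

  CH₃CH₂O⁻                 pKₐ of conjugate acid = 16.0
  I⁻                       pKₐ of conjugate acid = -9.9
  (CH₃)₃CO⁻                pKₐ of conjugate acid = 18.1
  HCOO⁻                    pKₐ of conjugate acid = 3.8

I⁻ > HCOO⁻ > CH₃CH₂O⁻ > (CH₃)₃CO⁻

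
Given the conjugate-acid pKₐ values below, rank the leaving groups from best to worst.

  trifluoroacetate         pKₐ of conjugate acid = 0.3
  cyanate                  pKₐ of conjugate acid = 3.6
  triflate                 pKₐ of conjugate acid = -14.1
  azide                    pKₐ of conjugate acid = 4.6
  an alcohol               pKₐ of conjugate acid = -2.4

triflate > an alcohol > trifluoroacetate > cyanate > azide

Lower conjugate-acid pKₐ ⇒ weaker base ⇒ better leaving group.
Sorting by the given values: triflate (-14.1), an alcohol (-2.4), trifluoroacetate (0.3), cyanate (3.6), azide (4.6).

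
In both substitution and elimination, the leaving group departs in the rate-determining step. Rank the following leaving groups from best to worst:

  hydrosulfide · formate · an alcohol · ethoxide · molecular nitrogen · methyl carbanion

molecular nitrogen: no meaningful conjugate acid; N₂ departs as an exceptionally stable neutral molecule
an alcohol: pKₐ(R'OH₂⁺) ≈ -2.4
formate: pKₐ(HCOOH) ≈ 3.8 — resonance-stabilised carboxylate
hydrosulfide: pKₐ(H₂S) ≈ 7 — larger and more polarisable than the oxygen analogue
ethoxide: pKₐ(CH₃CH₂OH) ≈ 16
methyl carbanion: pKₐ(CH₄) ≈ 48

molecular nitrogen > an alcohol > formate > hydrosulfide > ethoxide > methyl carbanion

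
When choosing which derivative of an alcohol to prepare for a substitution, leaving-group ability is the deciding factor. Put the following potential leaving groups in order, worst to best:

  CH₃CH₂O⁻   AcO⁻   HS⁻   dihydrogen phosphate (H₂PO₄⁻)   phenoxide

CH₃CH₂O⁻ < phenoxide < HS⁻ < AcO⁻ < dihydrogen phosphate (H₂PO₄⁻)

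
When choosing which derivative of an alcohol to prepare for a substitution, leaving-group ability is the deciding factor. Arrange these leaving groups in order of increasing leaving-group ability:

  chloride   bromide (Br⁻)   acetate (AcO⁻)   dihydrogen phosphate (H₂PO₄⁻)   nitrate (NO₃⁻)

acetate (AcO⁻) < dihydrogen phosphate (H₂PO₄⁻) < nitrate (NO₃⁻) < chloride < bromide (Br⁻)

Rank by basicity of the departing species: weakest base leaves most easily.
bromide (Br⁻): pKₐ(HBr) ≈ -9 — weak base; good leaving group
chloride: pKₐ(HCl) ≈ -7 — moderately weak base
nitrate (NO₃⁻): pKₐ(HNO₃) ≈ -1.3 — resonance-delocalised over three oxygens
dihydrogen phosphate (H₂PO₄⁻): pKₐ(H₃PO₄) ≈ 2.1 — moderate base; biological leaving group after further activation
acetate (AcO⁻): pKₐ(CH₃COOH) ≈ 4.8 — resonance-stabilised but still a weak base
The question asks for worst first, so the sequence is read in increasing leaving-group ability.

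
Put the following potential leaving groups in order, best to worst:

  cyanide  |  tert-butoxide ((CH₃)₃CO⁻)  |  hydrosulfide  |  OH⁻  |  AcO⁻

AcO⁻ > hydrosulfide > cyanide > OH⁻ > tert-butoxide ((CH₃)₃CO⁻)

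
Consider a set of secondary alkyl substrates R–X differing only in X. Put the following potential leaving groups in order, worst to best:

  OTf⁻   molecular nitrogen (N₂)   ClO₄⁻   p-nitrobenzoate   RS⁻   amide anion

A good leaving group is a weak base: the lower the pKₐ of its conjugate acid, the more readily it departs.
molecular nitrogen (N₂): no meaningful conjugate acid; N₂ departs as an exceptionally stable neutral molecule
OTf⁻: pKₐ(CF₃SO₃H (triflic acid)) ≈ -14 — charge spread over three oxygens and a CF₃ group; the premier leaving group in synthesis
ClO₄⁻: pKₐ(HClO₄) ≈ -10 — extremely weak base; rarely used for safety reasons
p-nitrobenzoate: pKₐ(p-nitrobenzoic acid) ≈ 3.4 — electron-withdrawing nitro group stabilises the carboxylate
RS⁻: pKₐ(RSH (a thiol)) ≈ 10.5 — moderately basic; rarely leaves without activation
amide anion: pKₐ(NH₃) ≈ 38
Reversing gives the worst-to-best order requested.

amide anion < RS⁻ < p-nitrobenzoate < ClO₄⁻ < OTf⁻ < molecular nitrogen (N₂)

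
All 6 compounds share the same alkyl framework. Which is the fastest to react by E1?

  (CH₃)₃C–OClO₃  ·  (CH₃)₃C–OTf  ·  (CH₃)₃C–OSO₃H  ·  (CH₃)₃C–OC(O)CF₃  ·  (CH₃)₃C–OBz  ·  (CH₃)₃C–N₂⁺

Same R in every case — rank the leaving groups.
The more stable X⁻ (or X) is on its own — i.e. the weaker a base it is — the better a leaving group it makes.
(CH₃)₃C–N₂⁺ loses N₂: no meaningful conjugate acid; N₂ departs as an exceptionally stable neutral molecule
(CH₃)₃C–OTf loses OTf⁻: pKₐ(CF₃SO₃H (triflic acid)) ≈ -14
(CH₃)₃C–OClO₃ loses ClO₄⁻: pKₐ(HClO₄) ≈ -10
(CH₃)₃C–OSO₃H loses HSO₄⁻: pKₐ(H₂SO₄) ≈ -3
(CH₃)₃C–OC(O)CF₃ loses CF₃COO⁻: pKₐ(CF₃COOH) ≈ 0.2
(CH₃)₃C–OBz loses PhCOO⁻: pKₐ(C₆H₅COOH) ≈ 4.2

(CH₃)₃C–N₂⁺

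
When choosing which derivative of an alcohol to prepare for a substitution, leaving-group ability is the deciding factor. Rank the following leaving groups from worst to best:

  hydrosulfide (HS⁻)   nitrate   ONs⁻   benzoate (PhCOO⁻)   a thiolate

a thiolate < hydrosulfide (HS⁻) < benzoate (PhCOO⁻) < nitrate < ONs⁻

ONs⁻: pKₐ(p-O₂NC₆H₄SO₃H) ≈ -3.5
nitrate: pKₐ(HNO₃) ≈ -1.3
benzoate (PhCOO⁻): pKₐ(C₆H₅COOH) ≈ 4.2
hydrosulfide (HS⁻): pKₐ(H₂S) ≈ 7
a thiolate: pKₐ(RSH (a thiol)) ≈ 10.5
The question asks for worst first, so the sequence is read in increasing leaving-group ability.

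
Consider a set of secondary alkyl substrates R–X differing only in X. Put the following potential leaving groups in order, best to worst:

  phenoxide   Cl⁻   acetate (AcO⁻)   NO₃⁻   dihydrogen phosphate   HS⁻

Cl⁻ > NO₃⁻ > dihydrogen phosphate > acetate (AcO⁻) > HS⁻ > phenoxide

Leaving-group ability tracks the stability of the departed species; conjugate-acid pKₐ is the usual yardstick (lower pKₐ → better LG).
Cl⁻: pKₐ(HCl) ≈ -7
NO₃⁻: pKₐ(HNO₃) ≈ -1.3
dihydrogen phosphate: pKₐ(H₃PO₄) ≈ 2.1
acetate (AcO⁻): pKₐ(CH₃COOH) ≈ 4.8
HS⁻: pKₐ(H₂S) ≈ 7
phenoxide: pKₐ(C₆H₅OH (phenol)) ≈ 10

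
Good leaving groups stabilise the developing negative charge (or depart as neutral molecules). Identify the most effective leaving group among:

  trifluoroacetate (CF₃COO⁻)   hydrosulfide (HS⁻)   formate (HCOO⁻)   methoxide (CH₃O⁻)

trifluoroacetate (CF₃COO⁻)

Rank by basicity of the departing species: weakest base leaves most easily.
trifluoroacetate (CF₃COO⁻): pKₐ(CF₃COOH) ≈ 0.2
formate (HCOO⁻): pKₐ(HCOOH) ≈ 3.8
hydrosulfide (HS⁻): pKₐ(H₂S) ≈ 7
methoxide (CH₃O⁻): pKₐ(CH₃OH) ≈ 15.5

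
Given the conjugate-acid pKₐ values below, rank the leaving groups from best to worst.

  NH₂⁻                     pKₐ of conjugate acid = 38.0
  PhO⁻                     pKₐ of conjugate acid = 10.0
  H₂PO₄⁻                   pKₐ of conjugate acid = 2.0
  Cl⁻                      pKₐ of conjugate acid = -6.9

Lower conjugate-acid pKₐ ⇒ weaker base ⇒ better leaving group.
Sorting by the given values: Cl⁻ (-6.9), H₂PO₄⁻ (2.0), PhO⁻ (10.0), NH₂⁻ (38.0).

Cl⁻ > H₂PO₄⁻ > PhO⁻ > NH₂⁻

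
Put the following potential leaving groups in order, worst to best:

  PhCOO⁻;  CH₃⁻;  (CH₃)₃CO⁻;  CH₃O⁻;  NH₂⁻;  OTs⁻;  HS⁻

OTs⁻: pKₐ(p-CH₃C₆H₄SO₃H (TsOH)) ≈ -2.8 — resonance-delocalised arenesulfonate
PhCOO⁻: pKₐ(C₆H₅COOH) ≈ 4.2 — aryl carboxylate
HS⁻: pKₐ(H₂S) ≈ 7
CH₃O⁻: pKₐ(CH₃OH) ≈ 15.5 — strong base; alkoxides do not leave unassisted
(CH₃)₃CO⁻: pKₐ(t-BuOH) ≈ 18
NH₂⁻: pKₐ(NH₃) ≈ 38
CH₃⁻: pKₐ(CH₄) ≈ 48
The question asks for worst first, so the sequence is read in increasing leaving-group ability.

CH₃⁻ < NH₂⁻ < (CH₃)₃CO⁻ < CH₃O⁻ < HS⁻ < PhCOO⁻ < OTs⁻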